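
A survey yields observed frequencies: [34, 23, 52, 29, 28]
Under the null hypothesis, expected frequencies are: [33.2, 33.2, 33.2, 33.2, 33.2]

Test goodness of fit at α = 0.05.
Chi-square goodness of fit test:
H₀: observed counts match expected distribution
H₁: observed counts differ from expected distribution
df = k - 1 = 4
χ² = Σ(O - E)²/E
   = (34 - 33.2)²/33.2 + (23 - 33.2)²/33.2 + (52 - 33.2)²/33.2 + (29 - 33.2)²/33.2 + (28 - 33.2)²/33.2
   = 0.019 + 3.134 + 10.646 + 0.531 + 0.814
   = 15.14
p-value = 0.0044

Since p-value < α = 0.05, we reject H₀.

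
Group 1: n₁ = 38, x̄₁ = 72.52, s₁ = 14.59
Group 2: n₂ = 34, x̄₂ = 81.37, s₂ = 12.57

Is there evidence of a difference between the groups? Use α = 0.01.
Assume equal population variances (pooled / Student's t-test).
Student's two-sample t-test (equal variances):
H₀: μ₁ = μ₂
H₁: μ₁ ≠ μ₂
df = n₁ + n₂ - 2 = 70
Pooled variance s_p² = [(n₁-1)s₁² + (n₂-1)s₂²] / (n₁ + n₂ - 2) = [(37)(14.59²) + (33)(12.57²)] / 70 = 187.0040
SE = √(s_p²(1/n₁ + 1/n₂)) = √(187.0040 × (1/38 + 1/34)) = 3.2282
t = (x̄₁ - x̄₂) / SE = (72.52 - 81.37) / 3.2282 = -8.85 / 3.2282 = -2.741
p-value = 0.0078

Since p-value < α = 0.01, we reject H₀.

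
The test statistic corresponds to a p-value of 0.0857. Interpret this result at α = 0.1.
Since p = 0.0857 < α = 0.1, reject H₀.
There is sufficient evidence to reject the null hypothesis; the result is statistically significant at the 0.1 level.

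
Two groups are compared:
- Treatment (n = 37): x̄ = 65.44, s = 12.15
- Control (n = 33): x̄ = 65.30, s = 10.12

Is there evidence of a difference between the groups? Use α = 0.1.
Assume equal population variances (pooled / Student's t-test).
Student's two-sample t-test (equal variances):
H₀: μ₁ = μ₂
H₁: μ₁ ≠ μ₂
df = n₁ + n₂ - 2 = 68
Pooled variance s_p² = [(n₁-1)s₁² + (n₂-1)s₂²] / (n₁ + n₂ - 2) = [(36)(12.15²) + (32)(10.12²)] / 68 = 126.3481
SE = √(s_p²(1/n₁ + 1/n₂)) = √(126.3481 × (1/37 + 1/33)) = 2.6914
t = (x̄₁ - x̄₂) / SE = (65.44 - 65.30) / 2.6914 = 0.14 / 2.6914 = 0.052
p-value = 0.9587

Since p-value > α = 0.1, we fail to reject H₀.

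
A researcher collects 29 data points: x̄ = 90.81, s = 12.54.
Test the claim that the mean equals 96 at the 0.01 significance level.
One-sample t-test:
H₀: μ = 96
H₁: μ ≠ 96
df = n - 1 = 28
t = (x̄ - μ₀) / (s/√n) = (90.81 - 96) / (12.54/√29) = -2.229
p-value = 0.0340

Since p-value > α = 0.01, we fail to reject H₀.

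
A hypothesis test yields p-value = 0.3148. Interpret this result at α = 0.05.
Since p = 0.3148 > α = 0.05, fail to reject H₀.
There is insufficient evidence to reject the null hypothesis; the result is not statistically significant at the 0.05 level.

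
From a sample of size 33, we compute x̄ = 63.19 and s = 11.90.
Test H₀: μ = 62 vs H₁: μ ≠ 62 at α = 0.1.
One-sample t-test:
H₀: μ = 62
H₁: μ ≠ 62
df = n - 1 = 32
t = (x̄ - μ₀) / (s/√n) = (63.19 - 62) / (11.90/√33) = 0.574
p-value = 0.5697

Since p-value > α = 0.1, we fail to reject H₀.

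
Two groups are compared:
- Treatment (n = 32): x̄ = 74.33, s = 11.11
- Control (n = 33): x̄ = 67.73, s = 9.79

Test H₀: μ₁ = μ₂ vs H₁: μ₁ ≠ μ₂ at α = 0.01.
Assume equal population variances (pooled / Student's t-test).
Student's two-sample t-test (equal variances):
H₀: μ₁ = μ₂
H₁: μ₁ ≠ μ₂
df = n₁ + n₂ - 2 = 63
Pooled variance s_p² = [(n₁-1)s₁² + (n₂-1)s₂²] / (n₁ + n₂ - 2) = [(31)(11.11²) + (32)(9.79²)] / 63 = 109.4191
SE = √(s_p²(1/n₁ + 1/n₂)) = √(109.4191 × (1/32 + 1/33)) = 2.5952
t = (x̄₁ - x̄₂) / SE = (74.33 - 67.73) / 2.5952 = 6.60 / 2.5952 = 2.543
p-value = 0.0135

Since p-value > α = 0.01, we fail to reject H₀.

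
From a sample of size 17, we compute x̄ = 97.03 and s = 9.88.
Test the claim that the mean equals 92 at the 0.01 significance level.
One-sample t-test:
H₀: μ = 92
H₁: μ ≠ 92
df = n - 1 = 16
t = (x̄ - μ₀) / (s/√n) = (97.03 - 92) / (9.88/√17) = 2.099
p-value = 0.0520

Since p-value > α = 0.01, we fail to reject H₀.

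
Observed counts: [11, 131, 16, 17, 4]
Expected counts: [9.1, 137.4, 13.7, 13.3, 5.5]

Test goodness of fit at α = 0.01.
Chi-square goodness of fit test:
H₀: observed counts match expected distribution
H₁: observed counts differ from expected distribution
df = k - 1 = 4
χ² = Σ(O - E)²/E
   = (11 - 9.1)²/9.1 + (131 - 137.4)²/137.4 + (16 - 13.7)²/13.7 + (17 - 13.3)²/13.3 + (4 - 5.5)²/5.5
   = 0.397 + 0.298 + 0.386 + 1.029 + 0.409
   = 2.52
p-value = 0.6412

Since p-value > α = 0.01, we fail to reject H₀.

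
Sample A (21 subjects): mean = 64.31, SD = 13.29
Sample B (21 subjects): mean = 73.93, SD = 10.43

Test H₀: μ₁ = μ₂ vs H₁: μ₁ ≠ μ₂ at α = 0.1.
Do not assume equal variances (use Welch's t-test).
Welch's two-sample t-test:
H₀: μ₁ = μ₂
H₁: μ₁ ≠ μ₂
s₁²/n₁ = 13.29²/21 = 8.4107,  s₂²/n₂ = 10.43²/21 = 5.1802
SE = √(s₁²/n₁ + s₂²/n₂) = √(8.4107 + 5.1802) = 3.6866
df (Welch-Satterthwaite) = (s₁²/n₁ + s₂²/n₂)² / [(s₁²/n₁)²/(n₁-1) + (s₂²/n₂)²/(n₂-1)] ≈ 37.86
t = (x̄₁ - x̄₂) / SE = (64.31 - 73.93) / 3.6866 = -9.62 / 3.6866 = -2.609
p-value = 0.0129

Since p-value < α = 0.1, we reject H₀.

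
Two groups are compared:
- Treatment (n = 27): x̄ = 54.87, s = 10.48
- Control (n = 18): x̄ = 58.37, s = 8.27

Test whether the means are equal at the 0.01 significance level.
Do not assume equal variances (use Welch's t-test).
Welch's two-sample t-test:
H₀: μ₁ = μ₂
H₁: μ₁ ≠ μ₂
s₁²/n₁ = 10.48²/27 = 4.0678,  s₂²/n₂ = 8.27²/18 = 3.7996
SE = √(s₁²/n₁ + s₂²/n₂) = √(4.0678 + 3.7996) = 2.8049
df (Welch-Satterthwaite) = (s₁²/n₁ + s₂²/n₂)² / [(s₁²/n₁)²/(n₁-1) + (s₂²/n₂)²/(n₂-1)] ≈ 41.66
t = (x̄₁ - x̄₂) / SE = (54.87 - 58.37) / 2.8049 = -3.50 / 2.8049 = -1.248
p-value = 0.2191

Since p-value > α = 0.01, we fail to reject H₀.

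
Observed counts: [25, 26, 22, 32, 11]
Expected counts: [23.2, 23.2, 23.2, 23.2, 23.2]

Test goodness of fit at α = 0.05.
Chi-square goodness of fit test:
H₀: observed counts match expected distribution
H₁: observed counts differ from expected distribution
df = k - 1 = 4
χ² = Σ(O - E)²/E
   = (25 - 23.2)²/23.2 + (26 - 23.2)²/23.2 + (22 - 23.2)²/23.2 + (32 - 23.2)²/23.2 + (11 - 23.2)²/23.2
   = 0.140 + 0.338 + 0.062 + 3.338 + 6.416
   = 10.29
p-value = 0.0358

Since p-value < α = 0.05, we reject H₀.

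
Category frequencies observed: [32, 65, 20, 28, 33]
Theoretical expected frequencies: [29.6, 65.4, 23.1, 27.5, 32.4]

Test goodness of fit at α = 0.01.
Chi-square goodness of fit test:
H₀: observed counts match expected distribution
H₁: observed counts differ from expected distribution
df = k - 1 = 4
χ² = Σ(O - E)²/E
   = (32 - 29.6)²/29.6 + (65 - 65.4)²/65.4 + (20 - 23.1)²/23.1 + (28 - 27.5)²/27.5 + (33 - 32.4)²/32.4
   = 0.195 + 0.002 + 0.416 + 0.009 + 0.011
   = 0.63
p-value = 0.9593

Since p-value > α = 0.01, we fail to reject H₀.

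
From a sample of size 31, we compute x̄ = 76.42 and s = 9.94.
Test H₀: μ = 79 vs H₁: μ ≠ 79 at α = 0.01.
One-sample t-test:
H₀: μ = 79
H₁: μ ≠ 79
df = n - 1 = 30
t = (x̄ - μ₀) / (s/√n) = (76.42 - 79) / (9.94/√31) = -1.445
p-value = 0.1588

Since p-value > α = 0.01, we fail to reject H₀.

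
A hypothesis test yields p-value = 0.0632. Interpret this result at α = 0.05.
Since p = 0.0632 > α = 0.05, fail to reject H₀.
There is insufficient evidence to reject the null hypothesis; the result is not statistically significant at the 0.05 level.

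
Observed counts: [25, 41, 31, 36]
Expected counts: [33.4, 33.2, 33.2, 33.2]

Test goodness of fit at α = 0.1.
Chi-square goodness of fit test:
H₀: observed counts match expected distribution
H₁: observed counts differ from expected distribution
df = k - 1 = 3
χ² = Σ(O - E)²/E
   = (25 - 33.4)²/33.4 + (41 - 33.2)²/33.2 + (31 - 33.2)²/33.2 + (36 - 33.2)²/33.2
   = 2.113 + 1.833 + 0.146 + 0.236
   = 4.33
p-value = 0.2282

Since p-value > α = 0.1, we fail to reject H₀.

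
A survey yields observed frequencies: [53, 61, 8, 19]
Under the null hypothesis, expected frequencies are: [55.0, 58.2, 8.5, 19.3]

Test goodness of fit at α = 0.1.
Chi-square goodness of fit test:
H₀: observed counts match expected distribution
H₁: observed counts differ from expected distribution
df = k - 1 = 3
χ² = Σ(O - E)²/E
   = (53 - 55.0)²/55.0 + (61 - 58.2)²/58.2 + (8 - 8.5)²/8.5 + (19 - 19.3)²/19.3
   = 0.073 + 0.135 + 0.029 + 0.005
   = 0.24
p-value = 0.9706

Since p-value > α = 0.1, we fail to reject H₀.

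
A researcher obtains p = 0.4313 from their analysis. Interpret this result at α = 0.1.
Since p = 0.4313 > α = 0.1, fail to reject H₀.
There is insufficient evidence to reject the null hypothesis; the result is not statistically significant at the 0.1 level.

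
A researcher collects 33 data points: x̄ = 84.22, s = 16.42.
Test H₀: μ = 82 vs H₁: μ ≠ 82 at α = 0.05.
One-sample t-test:
H₀: μ = 82
H₁: μ ≠ 82
df = n - 1 = 32
t = (x̄ - μ₀) / (s/√n) = (84.22 - 82) / (16.42/√33) = 0.777
p-value = 0.4431

Since p-value > α = 0.05, we fail to reject H₀.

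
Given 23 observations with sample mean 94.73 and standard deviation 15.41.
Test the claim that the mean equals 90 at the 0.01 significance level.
One-sample t-test:
H₀: μ = 90
H₁: μ ≠ 90
df = n - 1 = 22
t = (x̄ - μ₀) / (s/√n) = (94.73 - 90) / (15.41/√23) = 1.472
p-value = 0.1552

Since p-value > α = 0.01, we fail to reject H₀.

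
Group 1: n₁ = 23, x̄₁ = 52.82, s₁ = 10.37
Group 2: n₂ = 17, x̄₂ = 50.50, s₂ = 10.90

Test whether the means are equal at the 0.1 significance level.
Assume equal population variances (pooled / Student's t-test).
Student's two-sample t-test (equal variances):
H₀: μ₁ = μ₂
H₁: μ₁ ≠ μ₂
df = n₁ + n₂ - 2 = 38
Pooled variance s_p² = [(n₁-1)s₁² + (n₂-1)s₂²] / (n₁ + n₂ - 2) = [(22)(10.37²) + (16)(10.90²)] / 38 = 112.2835
SE = √(s_p²(1/n₁ + 1/n₂)) = √(112.2835 × (1/23 + 1/17)) = 3.3892
t = (x̄₁ - x̄₂) / SE = (52.82 - 50.50) / 3.3892 = 2.32 / 3.3892 = 0.685
p-value = 0.4978

Since p-value > α = 0.1, we fail to reject H₀.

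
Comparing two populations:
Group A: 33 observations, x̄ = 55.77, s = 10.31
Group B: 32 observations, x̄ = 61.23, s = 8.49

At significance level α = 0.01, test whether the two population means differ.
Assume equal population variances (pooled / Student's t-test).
Student's two-sample t-test (equal variances):
H₀: μ₁ = μ₂
H₁: μ₁ ≠ μ₂
df = n₁ + n₂ - 2 = 63
Pooled variance s_p² = [(n₁-1)s₁² + (n₂-1)s₂²] / (n₁ + n₂ - 2) = [(32)(10.31²) + (31)(8.49²)] / 63 = 89.4597
SE = √(s_p²(1/n₁ + 1/n₂)) = √(89.4597 × (1/33 + 1/32)) = 2.3466
t = (x̄₁ - x̄₂) / SE = (55.77 - 61.23) / 2.3466 = -5.46 / 2.3466 = -2.327
p-value = 0.0232

Since p-value > α = 0.01, we fail to reject H₀.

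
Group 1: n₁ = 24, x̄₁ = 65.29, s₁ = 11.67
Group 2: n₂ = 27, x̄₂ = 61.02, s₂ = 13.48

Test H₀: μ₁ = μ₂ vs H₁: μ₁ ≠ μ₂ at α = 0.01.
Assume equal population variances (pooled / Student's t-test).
Student's two-sample t-test (equal variances):
H₀: μ₁ = μ₂
H₁: μ₁ ≠ μ₂
df = n₁ + n₂ - 2 = 49
Pooled variance s_p² = [(n₁-1)s₁² + (n₂-1)s₂²] / (n₁ + n₂ - 2) = [(23)(11.67²) + (26)(13.48²)] / 49 = 160.3432
SE = √(s_p²(1/n₁ + 1/n₂)) = √(160.3432 × (1/24 + 1/27)) = 3.5524
t = (x̄₁ - x̄₂) / SE = (65.29 - 61.02) / 3.5524 = 4.27 / 3.5524 = 1.202
p-value = 0.2351

Since p-value > α = 0.01, we fail to reject H₀.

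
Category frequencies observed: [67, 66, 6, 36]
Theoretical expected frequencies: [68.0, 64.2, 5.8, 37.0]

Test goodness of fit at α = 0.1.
Chi-square goodness of fit test:
H₀: observed counts match expected distribution
H₁: observed counts differ from expected distribution
df = k - 1 = 3
χ² = Σ(O - E)²/E
   = (67 - 68.0)²/68.0 + (66 - 64.2)²/64.2 + (6 - 5.8)²/5.8 + (36 - 37.0)²/37.0
   = 0.015 + 0.050 + 0.007 + 0.027
   = 0.10
p-value = 0.9919

Since p-value > α = 0.1, we fail to reject H₀.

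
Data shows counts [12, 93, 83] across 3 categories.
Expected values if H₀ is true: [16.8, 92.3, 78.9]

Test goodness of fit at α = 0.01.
Chi-square goodness of fit test:
H₀: observed counts match expected distribution
H₁: observed counts differ from expected distribution
df = k - 1 = 2
χ² = Σ(O - E)²/E
   = (12 - 16.8)²/16.8 + (93 - 92.3)²/92.3 + (83 - 78.9)²/78.9
   = 1.371 + 0.005 + 0.213
   = 1.59
p-value = 0.4516

Since p-value > α = 0.01, we fail to reject H₀.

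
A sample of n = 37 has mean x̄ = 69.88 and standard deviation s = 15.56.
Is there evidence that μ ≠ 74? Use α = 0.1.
One-sample t-test:
H₀: μ = 74
H₁: μ ≠ 74
df = n - 1 = 36
t = (x̄ - μ₀) / (s/√n) = (69.88 - 74) / (15.56/√37) = -1.611
p-value = 0.1160

Since p-value > α = 0.1, we fail to reject H₀.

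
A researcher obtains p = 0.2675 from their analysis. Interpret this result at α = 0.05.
Since p = 0.2675 > α = 0.05, fail to reject H₀.
There is insufficient evidence to reject the null hypothesis; the result is not statistically significant at the 0.05 level.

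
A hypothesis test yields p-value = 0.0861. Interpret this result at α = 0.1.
Since p = 0.0861 < α = 0.1, reject H₀.
There is sufficient evidence to reject the null hypothesis; the result is statistically significant at the 0.1 level.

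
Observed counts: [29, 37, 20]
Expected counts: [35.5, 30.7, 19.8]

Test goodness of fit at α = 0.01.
Chi-square goodness of fit test:
H₀: observed counts match expected distribution
H₁: observed counts differ from expected distribution
df = k - 1 = 2
χ² = Σ(O - E)²/E
   = (29 - 35.5)²/35.5 + (37 - 30.7)²/30.7 + (20 - 19.8)²/19.8
   = 1.190 + 1.293 + 0.002
   = 2.48
p-value = 0.2887

Since p-value > α = 0.01, we fail to reject H₀.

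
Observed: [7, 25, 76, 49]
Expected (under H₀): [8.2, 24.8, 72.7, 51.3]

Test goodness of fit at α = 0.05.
Chi-square goodness of fit test:
H₀: observed counts match expected distribution
H₁: observed counts differ from expected distribution
df = k - 1 = 3
χ² = Σ(O - E)²/E
   = (7 - 8.2)²/8.2 + (25 - 24.8)²/24.8 + (76 - 72.7)²/72.7 + (49 - 51.3)²/51.3
   = 0.176 + 0.002 + 0.150 + 0.103
   = 0.43
p-value = 0.9339

Since p-value > α = 0.05, we fail to reject H₀.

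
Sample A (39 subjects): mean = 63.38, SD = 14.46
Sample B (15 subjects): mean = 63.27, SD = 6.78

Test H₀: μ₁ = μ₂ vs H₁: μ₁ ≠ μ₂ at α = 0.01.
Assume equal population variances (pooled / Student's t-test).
Student's two-sample t-test (equal variances):
H₀: μ₁ = μ₂
H₁: μ₁ ≠ μ₂
df = n₁ + n₂ - 2 = 52
Pooled variance s_p² = [(n₁-1)s₁² + (n₂-1)s₂²] / (n₁ + n₂ - 2) = [(38)(14.46²) + (14)(6.78²)] / 52 = 165.1738
SE = √(s_p²(1/n₁ + 1/n₂)) = √(165.1738 × (1/39 + 1/15)) = 3.9047
t = (x̄₁ - x̄₂) / SE = (63.38 - 63.27) / 3.9047 = 0.11 / 3.9047 = 0.028
p-value = 0.9776

Since p-value > α = 0.01, we fail to reject H₀.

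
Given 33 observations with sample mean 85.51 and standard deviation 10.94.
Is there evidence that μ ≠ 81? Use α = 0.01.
One-sample t-test:
H₀: μ = 81
H₁: μ ≠ 81
df = n - 1 = 32
t = (x̄ - μ₀) / (s/√n) = (85.51 - 81) / (10.94/√33) = 2.368
p-value = 0.0241

Since p-value > α = 0.01, we fail to reject H₀.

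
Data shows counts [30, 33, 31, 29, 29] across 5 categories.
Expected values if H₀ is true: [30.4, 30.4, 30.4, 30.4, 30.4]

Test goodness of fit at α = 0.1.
Chi-square goodness of fit test:
H₀: observed counts match expected distribution
H₁: observed counts differ from expected distribution
df = k - 1 = 4
χ² = Σ(O - E)²/E
   = (30 - 30.4)²/30.4 + (33 - 30.4)²/30.4 + (31 - 30.4)²/30.4 + (29 - 30.4)²/30.4 + (29 - 30.4)²/30.4
   = 0.005 + 0.222 + 0.012 + 0.064 + 0.064
   = 0.37
p-value = 0.9850

Since p-value > α = 0.1, we fail to reject H₀.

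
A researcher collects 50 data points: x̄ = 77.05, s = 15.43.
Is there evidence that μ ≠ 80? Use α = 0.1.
One-sample t-test:
H₀: μ = 80
H₁: μ ≠ 80
df = n - 1 = 49
t = (x̄ - μ₀) / (s/√n) = (77.05 - 80) / (15.43/√50) = -1.352
p-value = 0.1826

Since p-value > α = 0.1, we fail to reject H₀.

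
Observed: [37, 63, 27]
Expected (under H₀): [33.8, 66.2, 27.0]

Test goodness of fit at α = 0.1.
Chi-square goodness of fit test:
H₀: observed counts match expected distribution
H₁: observed counts differ from expected distribution
df = k - 1 = 2
χ² = Σ(O - E)²/E
   = (37 - 33.8)²/33.8 + (63 - 66.2)²/66.2 + (27 - 27.0)²/27.0
   = 0.303 + 0.155 + 0.000
   = 0.46
p-value = 0.7955

Since p-value > α = 0.1, we fail to reject H₀.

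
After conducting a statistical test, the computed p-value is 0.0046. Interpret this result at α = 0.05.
Since p = 0.0046 < α = 0.05, reject H₀.
There is sufficient evidence to reject the null hypothesis; the result is statistically significant at the 0.05 level.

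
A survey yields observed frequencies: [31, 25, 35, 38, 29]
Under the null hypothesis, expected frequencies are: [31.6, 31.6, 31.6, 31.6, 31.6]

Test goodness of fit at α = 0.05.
Chi-square goodness of fit test:
H₀: observed counts match expected distribution
H₁: observed counts differ from expected distribution
df = k - 1 = 4
χ² = Σ(O - E)²/E
   = (31 - 31.6)²/31.6 + (25 - 31.6)²/31.6 + (35 - 31.6)²/31.6 + (38 - 31.6)²/31.6 + (29 - 31.6)²/31.6
   = 0.011 + 1.378 + 0.366 + 1.296 + 0.214
   = 3.27
p-value = 0.5144

Since p-value > α = 0.05, we fail to reject H₀.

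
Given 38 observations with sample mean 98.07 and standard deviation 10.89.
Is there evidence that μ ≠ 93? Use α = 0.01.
One-sample t-test:
H₀: μ = 93
H₁: μ ≠ 93
df = n - 1 = 37
t = (x̄ - μ₀) / (s/√n) = (98.07 - 93) / (10.89/√38) = 2.870
p-value = 0.0067

Since p-value < α = 0.01, we reject H₀.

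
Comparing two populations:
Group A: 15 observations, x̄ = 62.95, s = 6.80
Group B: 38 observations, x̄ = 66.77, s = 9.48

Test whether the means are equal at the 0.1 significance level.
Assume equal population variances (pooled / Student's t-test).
Student's two-sample t-test (equal variances):
H₀: μ₁ = μ₂
H₁: μ₁ ≠ μ₂
df = n₁ + n₂ - 2 = 51
Pooled variance s_p² = [(n₁-1)s₁² + (n₂-1)s₂²] / (n₁ + n₂ - 2) = [(14)(6.80²) + (37)(9.48²)] / 51 = 77.8934
SE = √(s_p²(1/n₁ + 1/n₂)) = √(77.8934 × (1/15 + 1/38)) = 2.6912
t = (x̄₁ - x̄₂) / SE = (62.95 - 66.77) / 2.6912 = -3.82 / 2.6912 = -1.419
p-value = 0.1619

Since p-value > α = 0.1, we fail to reject H₀.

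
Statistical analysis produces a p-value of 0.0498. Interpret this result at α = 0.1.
Since p = 0.0498 < α = 0.1, reject H₀.
There is sufficient evidence to reject the null hypothesis; the result is statistically significant at the 0.1 level.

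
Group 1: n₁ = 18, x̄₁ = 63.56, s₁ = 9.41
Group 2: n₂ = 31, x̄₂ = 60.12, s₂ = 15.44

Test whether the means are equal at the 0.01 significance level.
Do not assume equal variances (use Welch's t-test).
Welch's two-sample t-test:
H₀: μ₁ = μ₂
H₁: μ₁ ≠ μ₂
s₁²/n₁ = 9.41²/18 = 4.9193,  s₂²/n₂ = 15.44²/31 = 7.6901
SE = √(s₁²/n₁ + s₂²/n₂) = √(4.9193 + 7.6901) = 3.5510
df (Welch-Satterthwaite) = (s₁²/n₁ + s₂²/n₂)² / [(s₁²/n₁)²/(n₁-1) + (s₂²/n₂)²/(n₂-1)] ≈ 46.84
t = (x̄₁ - x̄₂) / SE = (63.56 - 60.12) / 3.5510 = 3.44 / 3.5510 = 0.969
p-value = 0.3376

Since p-value > α = 0.01, we fail to reject H₀.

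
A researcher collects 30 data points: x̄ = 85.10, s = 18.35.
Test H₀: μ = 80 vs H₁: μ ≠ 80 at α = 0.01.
One-sample t-test:
H₀: μ = 80
H₁: μ ≠ 80
df = n - 1 = 29
t = (x̄ - μ₀) / (s/√n) = (85.10 - 80) / (18.35/√30) = 1.522
p-value = 0.1388

Since p-value > α = 0.01, we fail to reject H₀.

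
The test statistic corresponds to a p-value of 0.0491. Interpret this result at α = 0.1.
Since p = 0.0491 < α = 0.1, reject H₀.
There is sufficient evidence to reject the null hypothesis; the result is statistically significant at the 0.1 level.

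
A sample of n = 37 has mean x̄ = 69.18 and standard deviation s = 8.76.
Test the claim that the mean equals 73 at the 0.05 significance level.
One-sample t-test:
H₀: μ = 73
H₁: μ ≠ 73
df = n - 1 = 36
t = (x̄ - μ₀) / (s/√n) = (69.18 - 73) / (8.76/√37) = -2.653
p-value = 0.0118

Since p-value < α = 0.05, we reject H₀.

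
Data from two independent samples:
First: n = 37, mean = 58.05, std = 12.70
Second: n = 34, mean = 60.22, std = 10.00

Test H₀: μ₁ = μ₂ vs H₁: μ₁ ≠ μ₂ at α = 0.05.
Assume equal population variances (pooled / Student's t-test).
Student's two-sample t-test (equal variances):
H₀: μ₁ = μ₂
H₁: μ₁ ≠ μ₂
df = n₁ + n₂ - 2 = 69
Pooled variance s_p² = [(n₁-1)s₁² + (n₂-1)s₂²] / (n₁ + n₂ - 2) = [(36)(12.70²) + (33)(10.00²)] / 69 = 131.9774
SE = √(s_p²(1/n₁ + 1/n₂)) = √(131.9774 × (1/37 + 1/34)) = 2.7292
t = (x̄₁ - x̄₂) / SE = (58.05 - 60.22) / 2.7292 = -2.17 / 2.7292 = -0.795
p-value = 0.4293

Since p-value > α = 0.05, we fail to reject H₀.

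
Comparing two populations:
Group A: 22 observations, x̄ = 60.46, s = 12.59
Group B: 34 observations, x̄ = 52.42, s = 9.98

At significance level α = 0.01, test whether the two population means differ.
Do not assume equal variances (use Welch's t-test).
Welch's two-sample t-test:
H₀: μ₁ = μ₂
H₁: μ₁ ≠ μ₂
s₁²/n₁ = 12.59²/22 = 7.2049,  s₂²/n₂ = 9.98²/34 = 2.9294
SE = √(s₁²/n₁ + s₂²/n₂) = √(7.2049 + 2.9294) = 3.1834
df (Welch-Satterthwaite) = (s₁²/n₁ + s₂²/n₂)² / [(s₁²/n₁)²/(n₁-1) + (s₂²/n₂)²/(n₂-1)] ≈ 37.59
t = (x̄₁ - x̄₂) / SE = (60.46 - 52.42) / 3.1834 = 8.04 / 3.1834 = 2.526
p-value = 0.0159

Since p-value > α = 0.01, we fail to reject H₀.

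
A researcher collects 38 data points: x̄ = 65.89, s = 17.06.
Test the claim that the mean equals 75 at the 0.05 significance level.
One-sample t-test:
H₀: μ = 75
H₁: μ ≠ 75
df = n - 1 = 37
t = (x̄ - μ₀) / (s/√n) = (65.89 - 75) / (17.06/√38) = -3.292
p-value = 0.0022

Since p-value < α = 0.05, we reject H₀.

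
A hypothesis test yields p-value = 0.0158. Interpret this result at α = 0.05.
Since p = 0.0158 < α = 0.05, reject H₀.
There is sufficient evidence to reject the null hypothesis; the result is statistically significant at the 0.05 level.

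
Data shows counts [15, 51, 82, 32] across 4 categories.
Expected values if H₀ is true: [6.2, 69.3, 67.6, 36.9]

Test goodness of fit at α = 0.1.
Chi-square goodness of fit test:
H₀: observed counts match expected distribution
H₁: observed counts differ from expected distribution
df = k - 1 = 3
χ² = Σ(O - E)²/E
   = (15 - 6.2)²/6.2 + (51 - 69.3)²/69.3 + (82 - 67.6)²/67.6 + (32 - 36.9)²/36.9
   = 12.490 + 4.832 + 3.067 + 0.651
   = 21.04
p-value = 0.0001

Since p-value < α = 0.1, we reject H₀.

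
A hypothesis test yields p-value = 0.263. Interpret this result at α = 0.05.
Since p = 0.263 > α = 0.05, fail to reject H₀.
There is insufficient evidence to reject the null hypothesis; the result is not statistically significant at the 0.05 level.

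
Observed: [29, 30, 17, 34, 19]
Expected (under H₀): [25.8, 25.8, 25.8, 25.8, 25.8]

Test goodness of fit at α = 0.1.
Chi-square goodness of fit test:
H₀: observed counts match expected distribution
H₁: observed counts differ from expected distribution
df = k - 1 = 4
χ² = Σ(O - E)²/E
   = (29 - 25.8)²/25.8 + (30 - 25.8)²/25.8 + (17 - 25.8)²/25.8 + (34 - 25.8)²/25.8 + (19 - 25.8)²/25.8
   = 0.397 + 0.684 + 3.002 + 2.606 + 1.792
   = 8.48
p-value = 0.0755

Since p-value < α = 0.1, we reject H₀.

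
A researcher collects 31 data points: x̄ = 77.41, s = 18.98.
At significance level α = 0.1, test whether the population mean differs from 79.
One-sample t-test:
H₀: μ = 79
H₁: μ ≠ 79
df = n - 1 = 30
t = (x̄ - μ₀) / (s/√n) = (77.41 - 79) / (18.98/√31) = -0.466
p-value = 0.6443

Since p-value > α = 0.1, we fail to reject H₀.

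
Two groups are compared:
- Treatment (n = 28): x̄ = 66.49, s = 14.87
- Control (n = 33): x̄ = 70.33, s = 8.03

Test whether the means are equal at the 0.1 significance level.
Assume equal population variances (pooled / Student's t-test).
Student's two-sample t-test (equal variances):
H₀: μ₁ = μ₂
H₁: μ₁ ≠ μ₂
df = n₁ + n₂ - 2 = 59
Pooled variance s_p² = [(n₁-1)s₁² + (n₂-1)s₂²] / (n₁ + n₂ - 2) = [(27)(14.87²) + (32)(8.03²)] / 59 = 136.1618
SE = √(s_p²(1/n₁ + 1/n₂)) = √(136.1618 × (1/28 + 1/33)) = 2.9982
t = (x̄₁ - x̄₂) / SE = (66.49 - 70.33) / 2.9982 = -3.84 / 2.9982 = -1.281
p-value = 0.2053

Since p-value > α = 0.1, we fail to reject H₀.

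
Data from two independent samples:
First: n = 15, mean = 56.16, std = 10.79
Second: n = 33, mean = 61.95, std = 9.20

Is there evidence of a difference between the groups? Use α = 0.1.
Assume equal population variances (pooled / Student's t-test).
Student's two-sample t-test (equal variances):
H₀: μ₁ = μ₂
H₁: μ₁ ≠ μ₂
df = n₁ + n₂ - 2 = 46
Pooled variance s_p² = [(n₁-1)s₁² + (n₂-1)s₂²] / (n₁ + n₂ - 2) = [(14)(10.79²) + (32)(9.20²)] / 46 = 94.3134
SE = √(s_p²(1/n₁ + 1/n₂)) = √(94.3134 × (1/15 + 1/33)) = 3.0242
t = (x̄₁ - x̄₂) / SE = (56.16 - 61.95) / 3.0242 = -5.79 / 3.0242 = -1.915
p-value = 0.0618

Since p-value < α = 0.1, we reject H₀.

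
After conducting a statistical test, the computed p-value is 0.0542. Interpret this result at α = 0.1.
Since p = 0.0542 < α = 0.1, reject H₀.
There is sufficient evidence to reject the null hypothesis; the result is statistically significant at the 0.1 level.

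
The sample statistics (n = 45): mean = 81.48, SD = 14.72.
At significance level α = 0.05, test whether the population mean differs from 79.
One-sample t-test:
H₀: μ = 79
H₁: μ ≠ 79
df = n - 1 = 44
t = (x̄ - μ₀) / (s/√n) = (81.48 - 79) / (14.72/√45) = 1.130
p-value = 0.2645

Since p-value > α = 0.05, we fail to reject H₀.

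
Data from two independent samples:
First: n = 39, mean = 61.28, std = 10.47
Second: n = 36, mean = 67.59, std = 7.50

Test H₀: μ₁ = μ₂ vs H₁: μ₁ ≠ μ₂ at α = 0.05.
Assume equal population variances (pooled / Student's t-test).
Student's two-sample t-test (equal variances):
H₀: μ₁ = μ₂
H₁: μ₁ ≠ μ₂
df = n₁ + n₂ - 2 = 73
Pooled variance s_p² = [(n₁-1)s₁² + (n₂-1)s₂²] / (n₁ + n₂ - 2) = [(38)(10.47²) + (35)(7.50²)] / 73 = 84.0321
SE = √(s_p²(1/n₁ + 1/n₂)) = √(84.0321 × (1/39 + 1/36)) = 2.1187
t = (x̄₁ - x̄₂) / SE = (61.28 - 67.59) / 2.1187 = -6.31 / 2.1187 = -2.978
p-value = 0.0039

Since p-value < α = 0.05, we reject H₀.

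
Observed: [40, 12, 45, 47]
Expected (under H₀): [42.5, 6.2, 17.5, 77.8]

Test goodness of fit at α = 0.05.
Chi-square goodness of fit test:
H₀: observed counts match expected distribution
H₁: observed counts differ from expected distribution
df = k - 1 = 3
χ² = Σ(O - E)²/E
   = (40 - 42.5)²/42.5 + (12 - 6.2)²/6.2 + (45 - 17.5)²/17.5 + (47 - 77.8)²/77.8
   = 0.147 + 5.426 + 43.214 + 12.193
   = 60.98
p-value < 0.0001

Since p-value < α = 0.05, we reject H₀.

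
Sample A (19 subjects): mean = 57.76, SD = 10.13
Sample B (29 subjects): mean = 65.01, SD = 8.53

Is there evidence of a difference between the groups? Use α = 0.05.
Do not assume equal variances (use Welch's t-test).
Welch's two-sample t-test:
H₀: μ₁ = μ₂
H₁: μ₁ ≠ μ₂
s₁²/n₁ = 10.13²/19 = 5.4009,  s₂²/n₂ = 8.53²/29 = 2.5090
SE = √(s₁²/n₁ + s₂²/n₂) = √(5.4009 + 2.5090) = 2.8125
df (Welch-Satterthwaite) = (s₁²/n₁ + s₂²/n₂)² / [(s₁²/n₁)²/(n₁-1) + (s₂²/n₂)²/(n₂-1)] ≈ 33.90
t = (x̄₁ - x̄₂) / SE = (57.76 - 65.01) / 2.8125 = -7.25 / 2.8125 = -2.578
p-value = 0.0145

Since p-value < α = 0.05, we reject H₀.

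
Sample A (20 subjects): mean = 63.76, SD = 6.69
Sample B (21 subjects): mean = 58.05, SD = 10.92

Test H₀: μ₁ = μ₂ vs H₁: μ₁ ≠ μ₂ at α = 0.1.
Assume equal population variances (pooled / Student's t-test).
Student's two-sample t-test (equal variances):
H₀: μ₁ = μ₂
H₁: μ₁ ≠ μ₂
df = n₁ + n₂ - 2 = 39
Pooled variance s_p² = [(n₁-1)s₁² + (n₂-1)s₂²] / (n₁ + n₂ - 2) = [(19)(6.69²) + (20)(10.92²)] / 39 = 82.9563
SE = √(s_p²(1/n₁ + 1/n₂)) = √(82.9563 × (1/20 + 1/21)) = 2.8457
t = (x̄₁ - x̄₂) / SE = (63.76 - 58.05) / 2.8457 = 5.71 / 2.8457 = 2.007
p-value = 0.0518

Since p-value < α = 0.1, we reject H₀.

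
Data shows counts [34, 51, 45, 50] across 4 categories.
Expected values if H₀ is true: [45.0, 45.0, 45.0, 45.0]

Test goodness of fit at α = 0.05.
Chi-square goodness of fit test:
H₀: observed counts match expected distribution
H₁: observed counts differ from expected distribution
df = k - 1 = 3
χ² = Σ(O - E)²/E
   = (34 - 45.0)²/45.0 + (51 - 45.0)²/45.0 + (45 - 45.0)²/45.0 + (50 - 45.0)²/45.0
   = 2.689 + 0.800 + 0.000 + 0.556
   = 4.04
p-value = 0.2567

Since p-value > α = 0.05, we fail to reject H₀.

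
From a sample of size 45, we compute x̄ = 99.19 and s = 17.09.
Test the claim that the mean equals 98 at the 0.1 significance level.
One-sample t-test:
H₀: μ = 98
H₁: μ ≠ 98
df = n - 1 = 44
t = (x̄ - μ₀) / (s/√n) = (99.19 - 98) / (17.09/√45) = 0.467
p-value = 0.6427

Since p-value > α = 0.1, we fail to reject H₀.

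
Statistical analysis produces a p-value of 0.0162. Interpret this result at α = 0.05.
Since p = 0.0162 < α = 0.05, reject H₀.
There is sufficient evidence to reject the null hypothesis; the result is statistically significant at the 0.05 level.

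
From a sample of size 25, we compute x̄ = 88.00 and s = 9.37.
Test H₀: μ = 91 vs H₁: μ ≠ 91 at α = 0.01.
One-sample t-test:
H₀: μ = 91
H₁: μ ≠ 91
df = n - 1 = 24
t = (x̄ - μ₀) / (s/√n) = (88.00 - 91) / (9.37/√25) = -1.601
p-value = 0.1225

Since p-value > α = 0.01, we fail to reject H₀.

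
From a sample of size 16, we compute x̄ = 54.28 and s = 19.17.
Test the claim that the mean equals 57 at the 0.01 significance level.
One-sample t-test:
H₀: μ = 57
H₁: μ ≠ 57
df = n - 1 = 15
t = (x̄ - μ₀) / (s/√n) = (54.28 - 57) / (19.17/√16) = -0.568
p-value = 0.5787

Since p-value > α = 0.01, we fail to reject H₀.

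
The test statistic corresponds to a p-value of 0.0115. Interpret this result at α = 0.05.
Since p = 0.0115 < α = 0.05, reject H₀.
There is sufficient evidence to reject the null hypothesis; the result is statistically significant at the 0.05 level.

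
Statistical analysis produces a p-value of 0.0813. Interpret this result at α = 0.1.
Since p = 0.0813 < α = 0.1, reject H₀.
There is sufficient evidence to reject the null hypothesis; the result is statistically significant at the 0.1 level.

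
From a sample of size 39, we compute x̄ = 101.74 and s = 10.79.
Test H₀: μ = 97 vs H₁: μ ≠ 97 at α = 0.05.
One-sample t-test:
H₀: μ = 97
H₁: μ ≠ 97
df = n - 1 = 38
t = (x̄ - μ₀) / (s/√n) = (101.74 - 97) / (10.79/√39) = 2.743
p-value = 0.0092

Since p-value < α = 0.05, we reject H₀.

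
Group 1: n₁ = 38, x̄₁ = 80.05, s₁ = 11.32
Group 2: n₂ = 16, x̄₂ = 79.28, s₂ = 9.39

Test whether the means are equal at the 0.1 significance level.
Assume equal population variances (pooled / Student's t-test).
Student's two-sample t-test (equal variances):
H₀: μ₁ = μ₂
H₁: μ₁ ≠ μ₂
df = n₁ + n₂ - 2 = 52
Pooled variance s_p² = [(n₁-1)s₁² + (n₂-1)s₂²] / (n₁ + n₂ - 2) = [(37)(11.32²) + (15)(9.39²)] / 52 = 116.6125
SE = √(s_p²(1/n₁ + 1/n₂)) = √(116.6125 × (1/38 + 1/16)) = 3.2182
t = (x̄₁ - x̄₂) / SE = (80.05 - 79.28) / 3.2182 = 0.77 / 3.2182 = 0.239
p-value = 0.8118

Since p-value > α = 0.1, we fail to reject H₀.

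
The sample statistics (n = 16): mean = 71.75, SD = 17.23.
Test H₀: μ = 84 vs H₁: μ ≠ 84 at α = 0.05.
One-sample t-test:
H₀: μ = 84
H₁: μ ≠ 84
df = n - 1 = 15
t = (x̄ - μ₀) / (s/√n) = (71.75 - 84) / (17.23/√16) = -2.844
p-value = 0.0123

Since p-value < α = 0.05, we reject H₀.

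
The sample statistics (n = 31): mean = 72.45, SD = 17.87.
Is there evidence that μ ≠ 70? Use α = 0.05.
One-sample t-test:
H₀: μ = 70
H₁: μ ≠ 70
df = n - 1 = 30
t = (x̄ - μ₀) / (s/√n) = (72.45 - 70) / (17.87/√31) = 0.763
p-value = 0.4512

Since p-value > α = 0.05, we fail to reject H₀.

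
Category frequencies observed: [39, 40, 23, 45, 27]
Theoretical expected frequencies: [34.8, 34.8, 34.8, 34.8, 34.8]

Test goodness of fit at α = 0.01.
Chi-square goodness of fit test:
H₀: observed counts match expected distribution
H₁: observed counts differ from expected distribution
df = k - 1 = 4
χ² = Σ(O - E)²/E
   = (39 - 34.8)²/34.8 + (40 - 34.8)²/34.8 + (23 - 34.8)²/34.8 + (45 - 34.8)²/34.8 + (27 - 34.8)²/34.8
   = 0.507 + 0.777 + 4.001 + 2.990 + 1.748
   = 10.02
p-value = 0.0400

Since p-value > α = 0.01, we fail to reject H₀.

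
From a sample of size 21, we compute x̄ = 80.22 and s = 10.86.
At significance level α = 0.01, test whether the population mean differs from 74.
One-sample t-test:
H₀: μ = 74
H₁: μ ≠ 74
df = n - 1 = 20
t = (x̄ - μ₀) / (s/√n) = (80.22 - 74) / (10.86/√21) = 2.625
p-value = 0.0162

Since p-value > α = 0.01, we fail to reject H₀.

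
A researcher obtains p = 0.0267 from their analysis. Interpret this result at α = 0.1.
Since p = 0.0267 < α = 0.1, reject H₀.
There is sufficient evidence to reject the null hypothesis; the result is statistically significant at the 0.1 level.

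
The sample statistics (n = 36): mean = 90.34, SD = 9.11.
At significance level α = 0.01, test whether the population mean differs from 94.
One-sample t-test:
H₀: μ = 94
H₁: μ ≠ 94
df = n - 1 = 35
t = (x̄ - μ₀) / (s/√n) = (90.34 - 94) / (9.11/√36) = -2.411
p-value = 0.0213

Since p-value > α = 0.01, we fail to reject H₀.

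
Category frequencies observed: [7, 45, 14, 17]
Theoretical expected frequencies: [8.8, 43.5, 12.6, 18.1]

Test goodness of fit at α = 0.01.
Chi-square goodness of fit test:
H₀: observed counts match expected distribution
H₁: observed counts differ from expected distribution
df = k - 1 = 3
χ² = Σ(O - E)²/E
   = (7 - 8.8)²/8.8 + (45 - 43.5)²/43.5 + (14 - 12.6)²/12.6 + (17 - 18.1)²/18.1
   = 0.368 + 0.052 + 0.156 + 0.067
   = 0.64
p-value = 0.8867

Since p-value > α = 0.01, we fail to reject H₀.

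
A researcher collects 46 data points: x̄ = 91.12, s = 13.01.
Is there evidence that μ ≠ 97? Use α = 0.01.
One-sample t-test:
H₀: μ = 97
H₁: μ ≠ 97
df = n - 1 = 45
t = (x̄ - μ₀) / (s/√n) = (91.12 - 97) / (13.01/√46) = -3.065
p-value = 0.0037

Since p-value < α = 0.01, we reject H₀.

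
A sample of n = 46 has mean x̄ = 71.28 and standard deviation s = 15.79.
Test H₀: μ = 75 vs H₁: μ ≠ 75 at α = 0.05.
One-sample t-test:
H₀: μ = 75
H₁: μ ≠ 75
df = n - 1 = 45
t = (x̄ - μ₀) / (s/√n) = (71.28 - 75) / (15.79/√46) = -1.598
p-value = 0.1171

Since p-value > α = 0.05, we fail to reject H₀.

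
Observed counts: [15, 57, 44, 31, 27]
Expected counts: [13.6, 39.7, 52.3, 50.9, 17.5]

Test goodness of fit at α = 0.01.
Chi-square goodness of fit test:
H₀: observed counts match expected distribution
H₁: observed counts differ from expected distribution
df = k - 1 = 4
χ² = Σ(O - E)²/E
   = (15 - 13.6)²/13.6 + (57 - 39.7)²/39.7 + (44 - 52.3)²/52.3 + (31 - 50.9)²/50.9 + (27 - 17.5)²/17.5
   = 0.144 + 7.539 + 1.317 + 7.780 + 5.157
   = 21.94
p-value = 0.0002

Since p-value < α = 0.01, we reject H₀.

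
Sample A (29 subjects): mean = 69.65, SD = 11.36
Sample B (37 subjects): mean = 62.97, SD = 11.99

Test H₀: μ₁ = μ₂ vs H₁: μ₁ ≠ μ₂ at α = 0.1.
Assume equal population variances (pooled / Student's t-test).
Student's two-sample t-test (equal variances):
H₀: μ₁ = μ₂
H₁: μ₁ ≠ μ₂
df = n₁ + n₂ - 2 = 64
Pooled variance s_p² = [(n₁-1)s₁² + (n₂-1)s₂²] / (n₁ + n₂ - 2) = [(28)(11.36²) + (36)(11.99²)] / 64 = 137.3243
SE = √(s_p²(1/n₁ + 1/n₂)) = √(137.3243 × (1/29 + 1/37)) = 2.9063
t = (x̄₁ - x̄₂) / SE = (69.65 - 62.97) / 2.9063 = 6.68 / 2.9063 = 2.298
p-value = 0.0248

Since p-value < α = 0.1, we reject H₀.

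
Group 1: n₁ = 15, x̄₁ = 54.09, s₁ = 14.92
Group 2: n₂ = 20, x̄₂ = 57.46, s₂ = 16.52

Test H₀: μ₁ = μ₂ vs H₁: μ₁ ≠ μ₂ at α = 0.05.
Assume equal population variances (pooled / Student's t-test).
Student's two-sample t-test (equal variances):
H₀: μ₁ = μ₂
H₁: μ₁ ≠ μ₂
df = n₁ + n₂ - 2 = 33
Pooled variance s_p² = [(n₁-1)s₁² + (n₂-1)s₂²] / (n₁ + n₂ - 2) = [(14)(14.92²) + (19)(16.52²)] / 33 = 251.5693
SE = √(s_p²(1/n₁ + 1/n₂)) = √(251.5693 × (1/15 + 1/20)) = 5.4175
t = (x̄₁ - x̄₂) / SE = (54.09 - 57.46) / 5.4175 = -3.37 / 5.4175 = -0.622
p-value = 0.5382

Since p-value > α = 0.05, we fail to reject H₀.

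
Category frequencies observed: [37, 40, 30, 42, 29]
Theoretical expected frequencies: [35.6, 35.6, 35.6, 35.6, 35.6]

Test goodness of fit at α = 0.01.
Chi-square goodness of fit test:
H₀: observed counts match expected distribution
H₁: observed counts differ from expected distribution
df = k - 1 = 4
χ² = Σ(O - E)²/E
   = (37 - 35.6)²/35.6 + (40 - 35.6)²/35.6 + (30 - 35.6)²/35.6 + (42 - 35.6)²/35.6 + (29 - 35.6)²/35.6
   = 0.055 + 0.544 + 0.881 + 1.151 + 1.224
   = 3.85
p-value = 0.4261

Since p-value > α = 0.01, we fail to reject H₀.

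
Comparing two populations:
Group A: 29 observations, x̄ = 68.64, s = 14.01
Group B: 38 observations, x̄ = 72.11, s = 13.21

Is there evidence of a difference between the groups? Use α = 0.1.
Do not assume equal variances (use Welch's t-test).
Welch's two-sample t-test:
H₀: μ₁ = μ₂
H₁: μ₁ ≠ μ₂
s₁²/n₁ = 14.01²/29 = 6.7683,  s₂²/n₂ = 13.21²/38 = 4.5922
SE = √(s₁²/n₁ + s₂²/n₂) = √(6.7683 + 4.5922) = 3.3705
df (Welch-Satterthwaite) = (s₁²/n₁ + s₂²/n₂)² / [(s₁²/n₁)²/(n₁-1) + (s₂²/n₂)²/(n₂-1)] ≈ 58.50
t = (x̄₁ - x̄₂) / SE = (68.64 - 72.11) / 3.3705 = -3.47 / 3.3705 = -1.030
p-value = 0.3075

Since p-value > α = 0.1, we fail to reject H₀.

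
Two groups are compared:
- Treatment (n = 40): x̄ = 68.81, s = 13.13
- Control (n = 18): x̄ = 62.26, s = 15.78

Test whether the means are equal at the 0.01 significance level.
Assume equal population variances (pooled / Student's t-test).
Student's two-sample t-test (equal variances):
H₀: μ₁ = μ₂
H₁: μ₁ ≠ μ₂
df = n₁ + n₂ - 2 = 56
Pooled variance s_p² = [(n₁-1)s₁² + (n₂-1)s₂²] / (n₁ + n₂ - 2) = [(39)(13.13²) + (17)(15.78²)] / 56 = 195.6540
SE = √(s_p²(1/n₁ + 1/n₂)) = √(195.6540 × (1/40 + 1/18)) = 3.9700
t = (x̄₁ - x̄₂) / SE = (68.81 - 62.26) / 3.9700 = 6.55 / 3.9700 = 1.650
p-value = 0.1046

Since p-value > α = 0.01, we fail to reject H₀.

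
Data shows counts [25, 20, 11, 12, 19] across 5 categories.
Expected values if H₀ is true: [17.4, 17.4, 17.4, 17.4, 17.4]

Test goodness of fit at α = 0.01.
Chi-square goodness of fit test:
H₀: observed counts match expected distribution
H₁: observed counts differ from expected distribution
df = k - 1 = 4
χ² = Σ(O - E)²/E
   = (25 - 17.4)²/17.4 + (20 - 17.4)²/17.4 + (11 - 17.4)²/17.4 + (12 - 17.4)²/17.4 + (19 - 17.4)²/17.4
   = 3.320 + 0.389 + 2.354 + 1.676 + 0.147
   = 7.89
p-value = 0.0959

Since p-value > α = 0.01, we fail to reject H₀.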